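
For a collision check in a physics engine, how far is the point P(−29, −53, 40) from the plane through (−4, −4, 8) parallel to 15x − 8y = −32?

Parallel planes share the normal n = (15, −8, 0); since (−4, −4, 8) lies on the plane, its equation is 15x − 8y = -28.
n = (15, −8, 0); n·P − (-28) = 17; |n| = 17; distance = 17/17 = 1.

1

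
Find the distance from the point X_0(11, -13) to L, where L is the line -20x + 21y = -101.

392/29

The normal to the line is n = (-20, 21) with |n| = 29.
|n·X_0 − (-101)| = |-493 − (-101)| = 392, so the distance is 392/29.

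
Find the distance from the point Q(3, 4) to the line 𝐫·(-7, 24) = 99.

The normal to the line is n = (-7, 24) with |n| = 25.
|n·Q − 99| = |75 − 99| = 24, so the distance is 24/25.

24/25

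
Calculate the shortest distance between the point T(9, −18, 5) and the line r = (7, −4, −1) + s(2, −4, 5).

2√14

Direction vector d = (2, −4, 5).
AP = (2, −14, 6); AP·d = 90, |AP|² = 236, |d|² = 45.
distance² = |AP|² − (AP·d)²/|d|² = 236 − 8100/45 = 56, so the distance is 2√14.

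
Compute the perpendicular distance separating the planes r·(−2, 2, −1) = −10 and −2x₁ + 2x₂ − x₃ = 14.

8

With common normal n = (−2, 2, −1) (|n| = 3), the distance is |(-10) − 14|/|n| = 24/3 = 8.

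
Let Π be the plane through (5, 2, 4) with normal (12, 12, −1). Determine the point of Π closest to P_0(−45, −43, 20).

(3, 5, 16)

n = (12, 12, −1), |n|² = 289, and n·P_0 − 80 = -1156.
t = -1156/289 = -4, so the foot is P_0 − t·n = (−45, −43, 20) − (-4)·(12, 12, −1) = (3, 5, 16).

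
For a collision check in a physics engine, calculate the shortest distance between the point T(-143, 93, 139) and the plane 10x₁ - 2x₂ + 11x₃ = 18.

d = |10·(-143) + (-2)·93 + 11·139 − 18| / √(100 + 4 + 121) = |-105| / 15 = 7.

7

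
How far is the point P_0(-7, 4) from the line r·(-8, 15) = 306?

190/17

d = |(-8)·(-7) + 15·4 − 306| / √(64 + 225) = |-190|/17 = 190/17.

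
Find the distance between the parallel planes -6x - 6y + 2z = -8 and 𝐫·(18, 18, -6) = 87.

Divide the second equation by -3 to match normals: -6x - 6y + 2z = -29.
With common normal n = (-6, -6, 2) (|n| = 2√19), the distance is |(-8) − (-29)|/|n| = 21/(2√19) = 21√19/38.

21/(2√19)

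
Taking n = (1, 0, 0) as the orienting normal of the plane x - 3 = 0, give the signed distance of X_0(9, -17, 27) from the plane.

n·X_0 − 3 = 6.
|n| = 1, so the signed distance is 6/1 = 6.

6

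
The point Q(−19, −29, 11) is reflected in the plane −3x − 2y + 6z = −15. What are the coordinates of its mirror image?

With n = (−3, −2, 6), the signed offset is (n·Q − (-15))/|n|² = 196/49 = 4.
Q' = Q − 2t·n = (−19, −29, 11) − 8·(−3, −2, 6) = (5, −13, −37).

(5, -13, -37)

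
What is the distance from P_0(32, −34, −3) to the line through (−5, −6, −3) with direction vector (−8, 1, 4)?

√857

Direction vector d = (−8, 1, 4).
AP = (37, −28, 0); AP·d = -324, |AP|² = 2153, |d|² = 81.
distance² = |AP|² − (AP·d)²/|d|² = 2153 − 104976/81 = 857, so the distance is √857.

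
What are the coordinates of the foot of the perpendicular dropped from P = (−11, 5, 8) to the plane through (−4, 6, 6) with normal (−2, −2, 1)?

(-7, 9, 6)

The perpendicular from P has direction n = (−2, −2, 1): r = (−11, 5, 8) + λ(−2, −2, 1).
Substitute into the plane: n·(P + λn) = 2 gives 20 + 9λ = 2, so λ = -2.
Foot = (−11, 5, 8) + (-2)·(−2, −2, 1) = (−7, 9, 6).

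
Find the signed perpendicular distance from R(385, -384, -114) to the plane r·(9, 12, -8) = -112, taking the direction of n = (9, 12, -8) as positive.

-7

n·R − (-112) = -119.
|n| = 17, so the signed distance is -119/17 = -7.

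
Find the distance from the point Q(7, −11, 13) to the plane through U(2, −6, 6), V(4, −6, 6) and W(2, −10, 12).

UV = (2, 0, 0) and UW = (0, −4, 6), so a normal is n = UV × UW = (0, −12, −8).
Then n·(7, −11, 13) − 24 = 4.
|n| = √(0 + 144 + 64) = 4√13, so the distance is |4|/(4√13) = √13/13.

√13/13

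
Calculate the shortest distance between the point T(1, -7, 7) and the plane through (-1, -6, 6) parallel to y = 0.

Parallel planes share the normal n = (0, 1, 0); since (-1, -6, 6) lies on the plane, its equation is y = -6.
Then n·(1, -7, 7) - (-6) = -1.
|n| = √(0 + 1 + 0) = 1, so the distance is |-1|/1 = 1.

1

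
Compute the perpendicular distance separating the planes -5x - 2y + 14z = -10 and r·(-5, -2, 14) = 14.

With common normal n = (-5, -2, 14) (|n| = 15), the distance is |(-10) − 14|/|n| = 24/15 = 8/5.

8/5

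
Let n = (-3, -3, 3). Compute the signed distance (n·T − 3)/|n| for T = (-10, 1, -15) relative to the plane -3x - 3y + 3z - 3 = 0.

-7/√3

n·T − 3 = -21.
|n| = 3√3, so the signed distance is -7/√3.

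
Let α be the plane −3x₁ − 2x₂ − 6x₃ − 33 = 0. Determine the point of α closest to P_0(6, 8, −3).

The perpendicular from P_0 has direction n = (−3, −2, −6): r = (6, 8, −3) + μ(−3, −2, −6).
Substitute into the plane: n·(P_0 + μn) = 33 gives -16 + 49μ = 33, so μ = 1.
Foot = (6, 8, −3) + 1·(−3, −2, −6) = (3, 6, −9).

(3, 6, -9)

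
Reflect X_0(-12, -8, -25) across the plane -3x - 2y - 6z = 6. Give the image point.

(12, 8, 23)

n = (-3, -2, -6), |n|² = 49, n·X_0 − 6 = 196, so t = 196/49 = 4.
Foot F = X_0 − 4·n = (0, 0, -1); the reflection is 2F − X_0 = (12, 8, 23).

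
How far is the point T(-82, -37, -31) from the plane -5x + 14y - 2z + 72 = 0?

Normal vector n = (-5, 14, -2), and n·(-82, -37, -31) - (-72) = 26.
|n| = √(25 + 196 + 4) = 15, so the distance is |26|/15 = 26/15.

26/15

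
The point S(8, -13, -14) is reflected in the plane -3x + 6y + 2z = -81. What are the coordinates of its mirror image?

With n = (-3, 6, 2), the signed offset is (n·S − (-81))/|n|² = -49/49 = -1.
S' = S − 2t·n = (8, -13, -14) − (-2)·(-3, 6, 2) = (2, -1, -10).

(2, -1, -10)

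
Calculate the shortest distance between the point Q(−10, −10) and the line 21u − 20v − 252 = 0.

d = |21·(-10) + (-20)·(-10) − 252| / √(441 + 400) = |-262|/29 = 262/29.

262/29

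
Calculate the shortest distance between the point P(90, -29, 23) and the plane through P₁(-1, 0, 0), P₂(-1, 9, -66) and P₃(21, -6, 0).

1

P₁P₂ = (0, 9, -66) and P₁P₃ = (22, -6, 0), so a normal is n = P₁P₂ × P₁P₃ = (-396, -1452, -198).
Then n·(90, -29, 23) - 396 = 1518.
|n| = √(156816 + 2108304 + 39204) = 1518, so the distance is |1518|/1518 = 1.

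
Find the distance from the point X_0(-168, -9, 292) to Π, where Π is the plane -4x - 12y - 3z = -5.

d = |(-4)·(-168) + (-12)·(-9) + (-3)·292 − (-5)| / √(16 + 144 + 9) = |-91| / 13 = 7.

7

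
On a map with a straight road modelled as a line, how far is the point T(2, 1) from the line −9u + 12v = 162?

d = |(-9)·2 + 12·1 − 162| / √(81 + 144) = |-168|/15 = 56/5.

56/5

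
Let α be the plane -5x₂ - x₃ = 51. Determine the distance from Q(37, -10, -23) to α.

Normal vector n = (0, -5, -1), and n·(37, -10, -23) - 51 = 22.
|n| = √(0 + 25 + 1) = √26, so the distance is |22|/√26 = 22/√26.

11√26/13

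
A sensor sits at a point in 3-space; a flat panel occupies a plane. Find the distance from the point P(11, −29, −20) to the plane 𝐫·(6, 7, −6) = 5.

2

d = |6·11 + 7·(-29) + (-6)·(-20) − 5| / √(36 + 49 + 36) = |-22| / 11 = 2.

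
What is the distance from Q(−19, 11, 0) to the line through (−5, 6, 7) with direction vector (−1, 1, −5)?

Direction vector d = (−1, 1, −5).
AP = (−14, 5, −7), and AP × d = (−18, −63, −9).
|AP × d|² = 4374 and |d|² = 27, so the distance is √(4374/27) = √162 = 9√2.

9√2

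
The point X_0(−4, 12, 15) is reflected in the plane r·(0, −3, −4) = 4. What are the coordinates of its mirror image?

(-4, -12, -17)

With n = (0, −3, −4), the signed offset is (n·X_0 − 4)/|n|² = -100/25 = -4.
X_0' = X_0 − 2t·n = (−4, 12, 15) − (-8)·(0, −3, −4) = (−4, −12, −17).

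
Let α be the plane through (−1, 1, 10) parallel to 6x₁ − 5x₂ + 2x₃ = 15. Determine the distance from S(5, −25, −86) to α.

Parallel planes share the normal n = (6, −5, 2); since (−1, 1, 10) lies on the plane, its equation is 6x₁ − 5x₂ + 2x₃ = 9.
Then n·(5, −25, −86) − 9 = −26.
|n| = √(36 + 25 + 4) = √65, so the distance is |-26|/√65 = 2√65/5.

2√65/5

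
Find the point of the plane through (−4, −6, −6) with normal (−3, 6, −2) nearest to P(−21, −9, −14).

(-18, -15, -12)

The perpendicular from P has direction n = (−3, 6, −2): r = (−21, −9, −14) + t(−3, 6, −2).
Substitute into the plane: n·(P + tn) = -12 gives 37 + 49t = -12, so t = -1.
Foot = (−21, −9, −14) + (-1)·(−3, 6, −2) = (−18, −15, −12).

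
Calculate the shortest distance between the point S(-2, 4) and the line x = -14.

d = |1·(-2) + 0·4 − (-14)| / √(1 + 0) = |12|/1 = 12.

12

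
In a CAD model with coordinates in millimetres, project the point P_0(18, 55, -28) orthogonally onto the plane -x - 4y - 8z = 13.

(53/3, 161/3, -92/3)

The perpendicular from P_0 has direction n = (-1, -4, -8): r = (18, 55, -28) + μ(-1, -4, -8).
Substitute into the plane: n·(P_0 + μn) = 13 gives -14 + 81μ = 13, so μ = 1/3.
Foot = (18, 55, -28) + (1/3)·(-1, -4, -8) = (53/3, 161/3, -92/3).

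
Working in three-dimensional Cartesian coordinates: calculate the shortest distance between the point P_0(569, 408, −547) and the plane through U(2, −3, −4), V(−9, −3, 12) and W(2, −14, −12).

UV = (−11, 0, 16) and UW = (0, −11, −8), so a normal is n = UV × UW = (176, −88, 121).
d = |176·569 + (-88)·408 + 121·(-547) − 132| / √(30976 + 7744 + 14641) = |-2079| / 231 = 9.

9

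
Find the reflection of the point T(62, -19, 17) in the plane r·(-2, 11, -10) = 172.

With n = (-2, 11, -10), the signed offset is (n·T − 172)/|n|² = -675/225 = -3.
T' = T − 2t·n = (62, -19, 17) − (-6)·(-2, 11, -10) = (50, 47, -43).

(50, 47, -43)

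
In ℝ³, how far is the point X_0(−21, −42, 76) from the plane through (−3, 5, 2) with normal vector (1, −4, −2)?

22/√21

The plane has equation n·(r − (−3, 5, 2)) = 0, i.e. n·r = -27.
Then n·(−21, −42, 76) − (−27) = 22.
|n| = √(1 + 16 + 4) = √21, so the distance is |22|/√21 = 22√21/21.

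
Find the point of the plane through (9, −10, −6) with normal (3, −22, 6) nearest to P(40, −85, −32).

The perpendicular from P has direction n = (3, −22, 6): r = (40, −85, −32) + t(3, −22, 6).
Substitute into the plane: n·(P + tn) = 211 gives 1798 + 529t = 211, so t = -3.
Foot = (40, −85, −32) + (-3)·(3, −22, 6) = (31, −19, −50).

(31, -19, -50)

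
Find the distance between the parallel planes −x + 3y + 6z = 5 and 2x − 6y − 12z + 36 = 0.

Divide the second equation by -2 to match normals: −x + 3y + 6z = 18.
Both planes have normal n = (−1, 3, 6), |n| = √46. Any point on the first plane is at distance |18 − 5|/|n| = 13/√46 = 13√46/46 from the second.

13√46/46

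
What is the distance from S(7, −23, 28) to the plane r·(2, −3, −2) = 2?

25√17/17

Normal vector n = (2, −3, −2), and n·(7, −23, 28) − 2 = 25.
|n| = √(4 + 9 + 4) = √17, so the distance is |25|/√17 = 25/√17.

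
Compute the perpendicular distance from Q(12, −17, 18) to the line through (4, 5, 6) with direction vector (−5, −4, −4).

Direction vector d = (−5, −4, −4).
AP = (8, −22, 12); AP·d = 0, |AP|² = 692, |d|² = 57.
distance² = |AP|² − (AP·d)²/|d|² = 692 − 0/57 = 692, so the distance is 2√173.

2√173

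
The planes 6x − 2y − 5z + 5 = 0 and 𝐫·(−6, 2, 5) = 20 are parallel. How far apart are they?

Divide the second equation by -1 to match normals: 6x − 2y − 5z = -20.
With common normal n = (6, −2, −5) (|n| = √65), the distance is |(-5) − (-20)|/|n| = 15/√65 = 3√65/13.

3√65/13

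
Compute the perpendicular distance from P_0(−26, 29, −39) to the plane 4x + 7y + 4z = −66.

Normal vector n = (4, 7, 4), and n·(−26, 29, −39) − (−66) = 9.
|n| = √(16 + 49 + 16) = 9, so the distance is |9|/9 = 1.

1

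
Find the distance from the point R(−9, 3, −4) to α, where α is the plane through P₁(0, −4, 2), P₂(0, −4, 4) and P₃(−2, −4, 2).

7

P₁P₂ = (0, 0, 2) and P₁P₃ = (−2, 0, 0), so a normal is n = P₁P₂ × P₁P₃ = (0, −4, 0).
d = |(-4)·3 − 16| / √(0 + 16 + 0) = |-28| / 4 = 7.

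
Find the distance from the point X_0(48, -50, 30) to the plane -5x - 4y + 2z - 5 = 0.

√5

d = |(-5)·48 + (-4)·(-50) + 2·30 − 5| / √(25 + 16 + 4) = |15| / (3√5) = √5.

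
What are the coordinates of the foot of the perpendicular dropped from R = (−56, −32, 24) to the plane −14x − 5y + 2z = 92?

The perpendicular from R has direction n = (−14, −5, 2): r = (−56, −32, 24) + λ(−14, −5, 2).
Substitute into the plane: n·(R + λn) = 92 gives 992 + 225λ = 92, so λ = -4.
Foot = (−56, −32, 24) + (-4)·(−14, −5, 2) = (0, −12, 16).

(0, -12, 16)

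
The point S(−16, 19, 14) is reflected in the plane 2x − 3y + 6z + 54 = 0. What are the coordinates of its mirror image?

(-20, 25, 2)

n = (2, −3, 6), |n|² = 49, n·S − (-54) = 49, so t = 49/49 = 1.
Foot F = S − 1·n = (−18, 22, 8); the reflection is 2F − S = (−20, 25, 2).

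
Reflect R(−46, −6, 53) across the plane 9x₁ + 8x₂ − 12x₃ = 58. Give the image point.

(26, 58, -43)

n = (9, 8, −12), |n|² = 289, n·R − 58 = -1156, so t = -1156/289 = -4.
Foot F = R − (-4)·n = (−10, 26, 5); the reflection is 2F − R = (26, 58, −43).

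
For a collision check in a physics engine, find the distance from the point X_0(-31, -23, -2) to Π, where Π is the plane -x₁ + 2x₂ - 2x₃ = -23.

4

d = |(-1)·(-31) + 2·(-23) + (-2)·(-2) − (-23)| / √(1 + 4 + 4) = |12| / 3 = 4.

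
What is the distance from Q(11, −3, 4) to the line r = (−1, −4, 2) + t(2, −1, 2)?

Direction vector d = (2, −1, 2).
AP = (12, 1, 2), and AP × d = (4, −20, −14).
|AP × d|² = 612 and |d|² = 9, so the distance is √(612/9) = √68 = 2√17.

2√17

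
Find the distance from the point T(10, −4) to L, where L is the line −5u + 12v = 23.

121/13

The normal to the line is n = (−5, 12) with |n| = 13.
|n·T − 23| = |-98 − 23| = 121, so the distance is 121/13.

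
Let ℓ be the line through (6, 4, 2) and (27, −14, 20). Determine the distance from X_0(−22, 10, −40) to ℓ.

A direction vector is d = (21, −18, 18).
AP = (−28, 6, −42); AP·d = -1452, |AP|² = 2584, |d|² = 1089.
distance² = |AP|² − (AP·d)²/|d|² = 2584 − 2108304/1089 = 648, so the distance is 18√2.

18√2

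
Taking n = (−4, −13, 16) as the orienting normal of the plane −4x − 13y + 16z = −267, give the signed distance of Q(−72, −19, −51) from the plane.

n·Q − (-267) = -14.
|n| = 21, so the signed distance is -14/21 = -2/3.

-2/3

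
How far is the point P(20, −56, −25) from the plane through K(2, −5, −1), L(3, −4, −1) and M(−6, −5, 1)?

9/√2

KL = (1, 1, 0) and KM = (−8, 0, 2), so a normal is n = KL × KM = (2, −2, 8).
n = (2, −2, 8); n·P − 6 = -54; |n| = 6√2; distance = 54/(6√2) = 9/√2.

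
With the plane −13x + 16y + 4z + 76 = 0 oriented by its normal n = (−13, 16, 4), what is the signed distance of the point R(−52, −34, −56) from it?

-16/21

n·R − (-76) = -16.
|n| = 21, so the signed distance is -16/21.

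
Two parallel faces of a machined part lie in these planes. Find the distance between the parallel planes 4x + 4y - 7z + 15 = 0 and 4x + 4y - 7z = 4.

Both planes have normal n = (4, 4, -7), |n| = 9. Any point on the first plane is at distance |4 − (-15)|/|n| = 19/9 from the second.

19/9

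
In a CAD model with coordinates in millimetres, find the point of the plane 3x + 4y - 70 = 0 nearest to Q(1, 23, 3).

(-2, 19, 3)

The perpendicular from Q has direction n = (3, 4, 0): r = (1, 23, 3) + λ(3, 4, 0).
Substitute into the plane: n·(Q + λn) = 70 gives 95 + 25λ = 70, so λ = -1.
Foot = (1, 23, 3) + (-1)·(3, 4, 0) = (-2, 19, 3).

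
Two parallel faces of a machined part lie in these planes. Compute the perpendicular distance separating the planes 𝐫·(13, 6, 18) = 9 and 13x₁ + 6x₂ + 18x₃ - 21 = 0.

12/23

With common normal n = (13, 6, 18) (|n| = 23), the distance is |9 − 21|/|n| = 12/23.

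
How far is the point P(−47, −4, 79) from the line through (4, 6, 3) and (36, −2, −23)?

7√29

A direction vector is d = (32, −8, −26).
AP = (−51, −10, 76), and AP × d = (868, 1106, 728).
|AP × d|² = 2506644 and |d|² = 1764, so the distance is √(2506644/1764) = √1421 = 7√29.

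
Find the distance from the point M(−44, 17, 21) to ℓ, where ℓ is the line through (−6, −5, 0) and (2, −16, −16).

A direction vector is d = (8, −11, −16).
AP = (−38, 22, 21), and AP × d = (−121, −440, 242).
|AP × d|² = 266805 and |d|² = 441, so the distance is √(266805/441) = √605 = 11√5.

11√5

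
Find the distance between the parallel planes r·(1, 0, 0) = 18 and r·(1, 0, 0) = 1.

17

With common normal n = (1, 0, 0) (|n| = 1), the distance is |18 − 1|/|n| = 17/1 = 17.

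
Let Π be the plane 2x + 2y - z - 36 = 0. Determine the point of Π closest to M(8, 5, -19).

The perpendicular from M has direction n = (2, 2, -1): r = (8, 5, -19) + μ(2, 2, -1).
Substitute into the plane: n·(M + μn) = 36 gives 45 + 9μ = 36, so μ = -1.
Foot = (8, 5, -19) + (-1)·(2, 2, -1) = (6, 3, -18).

(6, 3, -18)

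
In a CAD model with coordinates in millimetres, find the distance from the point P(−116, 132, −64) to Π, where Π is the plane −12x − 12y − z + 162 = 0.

2

Normal vector n = (−12, −12, −1), and n·(−116, 132, −64) − (−162) = 34.
|n| = √(144 + 144 + 1) = 17, so the distance is |34|/17 = 2.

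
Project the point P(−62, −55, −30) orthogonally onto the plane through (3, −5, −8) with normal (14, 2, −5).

The perpendicular from P has direction n = (14, 2, −5): r = (−62, −55, −30) + μ(14, 2, −5).
Substitute into the plane: n·(P + μn) = 72 gives -828 + 225μ = 72, so μ = 4.
Foot = (−62, −55, −30) + 4·(14, 2, −5) = (−6, −47, −50).

(-6, -47, -50)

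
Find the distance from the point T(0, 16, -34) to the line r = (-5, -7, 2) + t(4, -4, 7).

Direction vector d = (4, -4, 7).
AP = (5, 23, -36), and AP × d = (17, -179, -112).
|AP × d|² = 44874 and |d|² = 81, so the distance is √(44874/81) = √554.

√554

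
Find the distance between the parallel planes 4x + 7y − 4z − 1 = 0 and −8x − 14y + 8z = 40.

7/3

Divide the second equation by -2 to match normals: 4x + 7y − 4z = -20.
With common normal n = (4, 7, −4) (|n| = 9), the distance is |1 − (-20)|/|n| = 21/9 = 7/3.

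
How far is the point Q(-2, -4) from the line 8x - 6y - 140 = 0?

The normal to the line is n = (8, -6) with |n| = 10.
|n·Q − 140| = |8 − 140| = 132, so the distance is 132/10 = 66/5.

66/5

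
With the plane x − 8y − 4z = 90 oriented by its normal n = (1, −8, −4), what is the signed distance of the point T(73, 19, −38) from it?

-17/9

n·T − 90 = -17.
|n| = 9, so the signed distance is -17/9.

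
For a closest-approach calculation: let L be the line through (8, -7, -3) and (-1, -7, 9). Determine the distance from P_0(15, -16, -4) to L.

A direction vector is d = (-9, 0, 12).
AP = (7, -9, -1); AP·d = -75, |AP|² = 131, |d|² = 225.
distance² = |AP|² − (AP·d)²/|d|² = 131 − 5625/225 = 106, so the distance is √106.

√106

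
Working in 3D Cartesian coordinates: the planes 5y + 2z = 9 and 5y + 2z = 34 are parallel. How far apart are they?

25√29/29

With common normal n = (0, 5, 2) (|n| = √29), the distance is |9 − 34|/|n| = 25/√29 = 25√29/29.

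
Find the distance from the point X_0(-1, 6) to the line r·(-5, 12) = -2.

d = |(-5)·(-1) + 12·6 − (-2)| / √(25 + 144) = |79|/13 = 79/13.

79/13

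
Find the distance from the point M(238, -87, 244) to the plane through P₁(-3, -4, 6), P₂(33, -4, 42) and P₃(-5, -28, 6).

7

P₁P₂ = (36, 0, 36) and P₁P₃ = (-2, -24, 0), so a normal is n = P₁P₂ × P₁P₃ = (864, -72, -864).
Then n·(238, -87, 244) - (-7488) = 8568.
|n| = √(746496 + 5184 + 746496) = 1224, so the distance is |8568|/1224 = 7.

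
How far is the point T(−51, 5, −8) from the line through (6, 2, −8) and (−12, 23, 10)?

A direction vector is d = (−18, 21, 18).
AP = (−57, 3, 0), and AP × d = (54, 1026, −1143).
|AP × d|² = 2362041 and |d|² = 1089, so the distance is √(2362041/1089) = √2169 = 3√241.

3√241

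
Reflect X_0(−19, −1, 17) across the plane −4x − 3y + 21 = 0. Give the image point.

n = (−4, −3, 0), |n|² = 25, n·X_0 − (-21) = 100, so t = 100/25 = 4.
Foot F = X_0 − 4·n = (−3, 11, 17); the reflection is 2F − X_0 = (13, 23, 17).

(13, 23, 17)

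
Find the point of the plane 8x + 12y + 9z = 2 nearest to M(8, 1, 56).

The perpendicular from M has direction n = (8, 12, 9): r = (8, 1, 56) + μ(8, 12, 9).
Substitute into the plane: n·(M + μn) = 2 gives 580 + 289μ = 2, so μ = -2.
Foot = (8, 1, 56) + (-2)·(8, 12, 9) = (-8, -23, 38).

(-8, -23, 38)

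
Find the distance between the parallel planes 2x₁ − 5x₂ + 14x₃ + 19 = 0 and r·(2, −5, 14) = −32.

13/15

With common normal n = (2, −5, 14) (|n| = 15), the distance is |(-19) − (-32)|/|n| = 13/15.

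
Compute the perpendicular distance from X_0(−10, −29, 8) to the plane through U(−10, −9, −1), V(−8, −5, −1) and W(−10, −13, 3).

11/√6

UV = (2, 4, 0) and UW = (0, −4, 4), so a normal is n = UV × UW = (16, −8, −8).
Then n·(−10, −29, 8) − (−80) = 88.
|n| = √(256 + 64 + 64) = 8√6, so the distance is |88|/(8√6) = 11/√6.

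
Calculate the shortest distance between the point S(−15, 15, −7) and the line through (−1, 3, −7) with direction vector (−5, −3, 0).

Direction vector d = (−5, −3, 0).
AP = (−14, 12, 0), and AP × d = (0, 0, 102).
|AP × d|² = 10404 and |d|² = 34, so the distance is √(10404/34) = √306 = 3√34.

3√34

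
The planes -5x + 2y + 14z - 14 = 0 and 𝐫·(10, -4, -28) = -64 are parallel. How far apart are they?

Divide the second equation by -2 to match normals: -5x + 2y + 14z = 32.
Both planes have normal n = (-5, 2, 14), |n| = 15. Any point on the first plane is at distance |32 − 14|/|n| = 18/15 = 6/5 from the second.

6/5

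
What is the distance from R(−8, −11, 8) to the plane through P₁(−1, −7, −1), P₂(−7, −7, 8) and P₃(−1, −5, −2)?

√14/2

P₁P₂ = (−6, 0, 9) and P₁P₃ = (0, 2, −1), so a normal is n = P₁P₂ × P₁P₃ = (−18, −6, −12).
Then n·(−8, −11, 8) − 72 = 42.
|n| = √(324 + 36 + 144) = 6√14, so the distance is |42|/(6√14) = √14/2.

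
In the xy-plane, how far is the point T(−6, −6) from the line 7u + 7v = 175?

The normal to the line is n = (7, 7) with |n| = 7√2.
|n·T − 175| = |-84 − 175| = 259, so the distance is 259/(7√2) = 37√2/2.

37/√2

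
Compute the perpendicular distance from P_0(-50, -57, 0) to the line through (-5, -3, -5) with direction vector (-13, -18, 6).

Direction vector d = (-13, -18, 6).
AP = (-45, -54, 5); AP·d = 1587, |AP|² = 4966, |d|² = 529.
distance² = |AP|² − (AP·d)²/|d|² = 4966 − 2518569/529 = 205, so the distance is √205.

√205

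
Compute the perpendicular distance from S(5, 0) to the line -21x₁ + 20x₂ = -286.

181/29

d = |(-21)·5 + 20·0 − (-286)| / √(441 + 400) = |181|/29 = 181/29.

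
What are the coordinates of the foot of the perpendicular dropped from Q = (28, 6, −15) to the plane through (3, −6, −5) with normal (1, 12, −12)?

The perpendicular from Q has direction n = (1, 12, −12): r = (28, 6, −15) + μ(1, 12, −12).
Substitute into the plane: n·(Q + μn) = -9 gives 280 + 289μ = -9, so μ = -1.
Foot = (28, 6, −15) + (-1)·(1, 12, −12) = (27, −6, −3).

(27, -6, -3)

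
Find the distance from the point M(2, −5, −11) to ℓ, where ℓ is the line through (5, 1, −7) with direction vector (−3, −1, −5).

Direction vector d = (−3, −1, −5).
AP = (−3, −6, −4); AP·d = 35, |AP|² = 61, |d|² = 35.
distance² = |AP|² − (AP·d)²/|d|² = 61 − 1225/35 = 26, so the distance is √26.

√26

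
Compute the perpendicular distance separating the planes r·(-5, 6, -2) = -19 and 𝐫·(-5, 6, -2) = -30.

Both planes have normal n = (-5, 6, -2), |n| = √65. Any point on the first plane is at distance |(-30) − (-19)|/|n| = 11/√65 = 11√65/65 from the second.

11√65/65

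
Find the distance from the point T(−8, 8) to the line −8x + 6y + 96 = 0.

d = |(-8)·(-8) + 6·8 − (-96)| / √(64 + 36) = |208|/10 = 104/5.

104/5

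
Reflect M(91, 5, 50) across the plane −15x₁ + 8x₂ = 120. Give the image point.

With n = (−15, 8, 0), the signed offset is (n·M − 120)/|n|² = -1445/289 = -5.
M' = M − 2t·n = (91, 5, 50) − (-10)·(−15, 8, 0) = (−59, 85, 50).

(-59, 85, 50)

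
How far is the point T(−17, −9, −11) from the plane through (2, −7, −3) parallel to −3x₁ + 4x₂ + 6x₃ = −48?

Parallel planes share the normal n = (−3, 4, 6); since (2, −7, −3) lies on the plane, its equation is −3x₁ + 4x₂ + 6x₃ = -52.
Then n·(−17, −9, −11) − (−52) = 1.
|n| = √(9 + 16 + 36) = √61, so the distance is |1|/√61 = √61/61.

1/√61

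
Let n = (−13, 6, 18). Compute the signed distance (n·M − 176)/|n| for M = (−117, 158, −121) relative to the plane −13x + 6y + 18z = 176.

n·M − 176 = 115.
|n| = 23, so the signed distance is 115/23 = 5.

5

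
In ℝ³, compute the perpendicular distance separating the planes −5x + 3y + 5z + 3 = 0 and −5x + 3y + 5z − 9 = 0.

12√59/59

With common normal n = (−5, 3, 5) (|n| = √59), the distance is |(-3) − 9|/|n| = 12/√59 = 12√59/59.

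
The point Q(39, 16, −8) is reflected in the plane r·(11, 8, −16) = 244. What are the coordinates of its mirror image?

(17, 0, 24)

With n = (11, 8, −16), the signed offset is (n·Q − 244)/|n|² = 441/441 = 1.
Q' = Q − 2t·n = (39, 16, −8) − 2·(11, 8, −16) = (17, 0, 24).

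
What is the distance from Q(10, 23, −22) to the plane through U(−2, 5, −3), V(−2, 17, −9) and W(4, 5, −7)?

UV = (0, 12, −6) and UW = (6, 0, −4), so a normal is n = UV × UW = (−48, −36, −72).
Then n·(10, 23, −22) − 132 = 144.
|n| = √(2304 + 1296 + 5184) = 12√61, so the distance is |144|/(12√61) = 12/√61.

12√61/61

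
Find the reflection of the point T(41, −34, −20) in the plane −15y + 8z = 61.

n = (0, −15, 8), |n|² = 289, n·T − 61 = 289, so t = 289/289 = 1.
Foot F = T − 1·n = (41, −19, −28); the reflection is 2F − T = (41, −4, −36).

(41, -4, -36)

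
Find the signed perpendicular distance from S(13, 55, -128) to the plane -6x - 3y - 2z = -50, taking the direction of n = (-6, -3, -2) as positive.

9

n·S − (-50) = 63.
|n| = 7, so the signed distance is 63/7 = 9.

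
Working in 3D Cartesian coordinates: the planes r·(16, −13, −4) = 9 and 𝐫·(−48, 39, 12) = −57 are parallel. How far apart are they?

Divide the second equation by -3 to match normals: 16x − 13y − 4z = 19.
Both planes have normal n = (16, −13, −4), |n| = 21. Any point on the first plane is at distance |19 − 9|/|n| = 10/21 from the second.

10/21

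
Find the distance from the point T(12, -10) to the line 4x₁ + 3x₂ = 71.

53/5

The normal to the line is n = (4, 3) with |n| = 5.
|n·T − 71| = |18 − 71| = 53, so the distance is 53/5.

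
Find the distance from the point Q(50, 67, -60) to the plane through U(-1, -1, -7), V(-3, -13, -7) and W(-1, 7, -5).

26/√53

UV = (-2, -12, 0) and UW = (0, 8, 2), so a normal is n = UV × UW = (-24, 4, -16).
Then n·(50, 67, -60) - 132 = -104.
|n| = √(576 + 16 + 256) = 4√53, so the distance is |-104|/(4√53) = 26√53/53.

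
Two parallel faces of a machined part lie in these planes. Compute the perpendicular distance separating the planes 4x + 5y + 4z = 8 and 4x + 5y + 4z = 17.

With common normal n = (4, 5, 4) (|n| = √57), the distance is |8 − 17|/|n| = 9/√57 = 3√57/19.

3√57/19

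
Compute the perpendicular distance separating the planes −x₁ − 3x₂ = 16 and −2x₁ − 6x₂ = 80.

Divide the second equation by 2 to match normals: −x₁ − 3x₂ = 40.
With common normal n = (−1, −3, 0) (|n| = √10), the distance is |16 − 40|/|n| = 24/√10 = 12√10/5.

12√10/5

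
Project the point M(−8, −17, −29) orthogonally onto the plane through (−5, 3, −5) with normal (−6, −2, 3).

n = (−6, −2, 3), |n|² = 49, and n·M − 9 = -14.
t = -14/49 = -2/7, so the foot is M − t·n = (−8, −17, −29) − (-2/7)·(−6, −2, 3) = (−68/7, −123/7, −197/7).

(-68/7, -123/7, -197/7)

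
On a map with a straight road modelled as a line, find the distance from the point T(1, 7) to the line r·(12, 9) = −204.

The normal to the line is n = (12, 9) with |n| = 15.
|n·T − (-204)| = |75 − (-204)| = 279, so the distance is 279/15 = 93/5.

93/5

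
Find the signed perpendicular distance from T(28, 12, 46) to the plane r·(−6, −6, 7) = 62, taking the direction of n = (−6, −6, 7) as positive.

20/11

n·T − 62 = 20.
|n| = 11, so the signed distance is 20/11.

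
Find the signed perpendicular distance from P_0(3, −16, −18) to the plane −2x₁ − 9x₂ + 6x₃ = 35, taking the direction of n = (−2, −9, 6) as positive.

-5/11

n·P_0 − 35 = -5.
|n| = 11, so the signed distance is -5/11.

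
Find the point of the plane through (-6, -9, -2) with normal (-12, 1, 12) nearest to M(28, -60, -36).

n = (-12, 1, 12), |n|² = 289, and n·M − 39 = -867.
t = -867/289 = -3, so the foot is M − t·n = (28, -60, -36) − (-3)·(-12, 1, 12) = (-8, -57, 0).

(-8, -57, 0)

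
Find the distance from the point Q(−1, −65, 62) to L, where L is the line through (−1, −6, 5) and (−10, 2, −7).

A direction vector is d = (−9, 8, −12).
AP = (0, −59, 57); AP·d = -1156, |AP|² = 6730, |d|² = 289.
distance² = |AP|² − (AP·d)²/|d|² = 6730 − 1336336/289 = 2106, so the distance is 9√26.

9√26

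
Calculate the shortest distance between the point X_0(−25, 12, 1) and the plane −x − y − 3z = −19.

Normal vector n = (−1, −1, −3), and n·(−25, 12, 1) − (−19) = 29.
|n| = √(1 + 1 + 9) = √11, so the distance is |29|/√11 = 29√11/11.

29/√11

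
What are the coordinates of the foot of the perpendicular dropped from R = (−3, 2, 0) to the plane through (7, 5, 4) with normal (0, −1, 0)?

The perpendicular from R has direction n = (0, −1, 0): r = (−3, 2, 0) + t(0, −1, 0).
Substitute into the plane: n·(R + tn) = -5 gives -2 + 1t = -5, so t = -3.
Foot = (−3, 2, 0) + (-3)·(0, −1, 0) = (−3, 5, 0).

(-3, 5, 0)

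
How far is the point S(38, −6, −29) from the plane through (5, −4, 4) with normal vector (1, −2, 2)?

29/3

The plane has equation n·(r − (5, −4, 4)) = 0, i.e. n·r = 21.
Then n·(38, −6, −29) − 21 = −29.
|n| = √(1 + 4 + 4) = 3, so the distance is |-29|/3 = 29/3.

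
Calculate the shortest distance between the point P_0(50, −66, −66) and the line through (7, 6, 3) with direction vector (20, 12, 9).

3√1241

Direction vector d = (20, 12, 9).
AP = (43, −72, −69), and AP × d = (180, −1767, 1956).
|AP × d|² = 6980625 and |d|² = 625, so the distance is √(6980625/625) = √11169 = 3√1241.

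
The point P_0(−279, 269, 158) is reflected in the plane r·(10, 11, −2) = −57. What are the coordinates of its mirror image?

n = (10, 11, −2), |n|² = 225, n·P_0 − (-57) = -90, so t = -90/225 = -2/5.
Foot F = P_0 − (-2/5)·n = (−275, 1367/5, 786/5); the reflection is 2F − P_0 = (−271, 1389/5, 782/5).

(-271, 1389/5, 782/5)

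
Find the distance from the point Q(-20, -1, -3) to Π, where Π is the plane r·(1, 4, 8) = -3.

5

n = (1, 4, 8); n·P − (-3) = -45; |n| = 9; distance = 45/9 = 5.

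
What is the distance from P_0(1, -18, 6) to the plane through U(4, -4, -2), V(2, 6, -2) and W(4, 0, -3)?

√42/14

UV = (-2, 10, 0) and UW = (0, 4, -1), so a normal is n = UV × UW = (-10, -2, -8).
n = (-10, -2, -8); n·P − (-16) = -6; |n| = 2√42; distance = 6/(2√42) = 3/√42.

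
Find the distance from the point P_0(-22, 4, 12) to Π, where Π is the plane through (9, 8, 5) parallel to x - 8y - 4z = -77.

3

Parallel planes share the normal n = (1, -8, -4); since (9, 8, 5) lies on the plane, its equation is x - 8y - 4z = -75.
Then n·(-22, 4, 12) - (-75) = -27.
|n| = √(1 + 64 + 16) = 9, so the distance is |-27|/9 = 3.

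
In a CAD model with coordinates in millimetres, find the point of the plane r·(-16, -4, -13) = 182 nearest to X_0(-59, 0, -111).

(21, 20, -46)

n = (-16, -4, -13), |n|² = 441, and n·X_0 − 182 = 2205.
t = 2205/441 = 5, so the foot is X_0 − t·n = (-59, 0, -111) − 5·(-16, -4, -13) = (21, 20, -46).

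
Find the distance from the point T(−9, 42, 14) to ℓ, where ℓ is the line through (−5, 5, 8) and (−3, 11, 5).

A direction vector is d = (2, 6, −3).
AP = (−4, 37, 6), and AP × d = (−147, 0, −98).
|AP × d|² = 31213 and |d|² = 49, so the distance is √(31213/49) = √637 = 7√13.

7√13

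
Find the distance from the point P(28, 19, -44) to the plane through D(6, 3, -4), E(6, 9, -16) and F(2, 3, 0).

DE = (0, 6, -12) and DF = (-4, 0, 4), so a normal is n = DE × DF = (24, 48, 24).
n = (24, 48, 24); n·P − 192 = 336; |n| = 24√6; distance = 336/(24√6) = 7√6/3.

7√6/3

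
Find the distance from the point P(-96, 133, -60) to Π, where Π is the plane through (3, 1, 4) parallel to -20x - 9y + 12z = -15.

24/25

Parallel planes share the normal n = (-20, -9, 12); since (3, 1, 4) lies on the plane, its equation is -20x - 9y + 12z = -21.
Then n·(-96, 133, -60) - (-21) = 24.
|n| = √(400 + 81 + 144) = 25, so the distance is |24|/25 = 24/25.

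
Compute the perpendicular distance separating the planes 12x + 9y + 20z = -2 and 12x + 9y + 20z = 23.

1

Both planes have normal n = (12, 9, 20), |n| = 25. Any point on the first plane is at distance |23 − (-2)|/|n| = 25/25 = 1 from the second.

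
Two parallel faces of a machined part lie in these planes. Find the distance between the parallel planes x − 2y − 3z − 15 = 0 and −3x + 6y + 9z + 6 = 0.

13√14/14

Divide the second equation by -3 to match normals: x − 2y − 3z = 2.
With common normal n = (1, −2, −3) (|n| = √14), the distance is |15 − 2|/|n| = 13/√14.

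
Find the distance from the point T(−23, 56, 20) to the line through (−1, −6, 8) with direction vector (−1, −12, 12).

Direction vector d = (−1, −12, 12).
AP = (−22, 62, 12), and AP × d = (888, 252, 326).
|AP × d|² = 958324 and |d|² = 289, so the distance is √(958324/289) = √3316 = 2√829.

2√829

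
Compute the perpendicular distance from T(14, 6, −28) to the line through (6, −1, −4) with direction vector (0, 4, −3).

Direction vector d = (0, 4, −3).
AP = (8, 7, −24), and AP × d = (75, 24, 32).
|AP × d|² = 7225 and |d|² = 25, so the distance is √(7225/25) = √289 = 17.

17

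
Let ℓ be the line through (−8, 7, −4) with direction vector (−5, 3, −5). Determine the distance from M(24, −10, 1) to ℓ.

√394

Direction vector d = (−5, 3, −5).
AP = (32, −17, 5); AP·d = -236, |AP|² = 1338, |d|² = 59.
distance² = |AP|² − (AP·d)²/|d|² = 1338 − 55696/59 = 394, so the distance is √394.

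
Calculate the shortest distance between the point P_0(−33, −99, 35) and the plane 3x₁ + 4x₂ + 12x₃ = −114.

Normal vector n = (3, 4, 12), and n·(−33, −99, 35) − (−114) = 39.
|n| = √(9 + 16 + 144) = 13, so the distance is |39|/13 = 3.

3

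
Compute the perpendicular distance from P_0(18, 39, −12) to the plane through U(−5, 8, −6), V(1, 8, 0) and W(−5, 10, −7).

9

UV = (6, 0, 6) and UW = (0, 2, −1), so a normal is n = UV × UW = (−12, 6, 12).
Then n·(18, 39, −12) − 36 = −162.
|n| = √(144 + 36 + 144) = 18, so the distance is |-162|/18 = 9.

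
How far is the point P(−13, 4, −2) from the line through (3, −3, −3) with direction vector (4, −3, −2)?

3√5

Direction vector d = (4, −3, −2).
AP = (−16, 7, 1); AP·d = -87, |AP|² = 306, |d|² = 29.
distance² = |AP|² − (AP·d)²/|d|² = 306 − 7569/29 = 45, so the distance is 3√5.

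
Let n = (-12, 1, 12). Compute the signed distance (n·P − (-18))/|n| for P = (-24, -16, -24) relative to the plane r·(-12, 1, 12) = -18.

2/17

n·P − (-18) = 2.
|n| = 17, so the signed distance is 2/17.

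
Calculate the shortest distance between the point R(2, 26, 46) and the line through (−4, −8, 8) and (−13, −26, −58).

2√130

A direction vector is d = (−9, −18, −66).
AP = (6, 34, 38), and AP × d = (−1560, 54, 198).
|AP × d|² = 2475720 and |d|² = 4761, so the distance is √(2475720/4761) = √520 = 2√130.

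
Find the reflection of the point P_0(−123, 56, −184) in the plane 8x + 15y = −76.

(-2027/17, 1072/17, -184)

n = (8, 15, 0), |n|² = 289, n·P_0 − (-76) = -68, so t = -68/289 = -4/17.
Foot F = P_0 − (-4/17)·n = (−2059/17, 1012/17, −184); the reflection is 2F − P_0 = (−2027/17, 1072/17, −184).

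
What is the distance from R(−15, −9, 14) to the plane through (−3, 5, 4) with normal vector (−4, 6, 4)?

The plane has equation n·(r − (−3, 5, 4)) = 0, i.e. n·r = 58.
n = (−4, 6, 4); n·P − 58 = 4; |n| = 2√17; distance = 4/(2√17) = 2/√17.

2/√17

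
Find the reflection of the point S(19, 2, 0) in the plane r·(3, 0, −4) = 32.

With n = (3, 0, −4), the signed offset is (n·S − 32)/|n|² = 25/25 = 1.
S' = S − 2t·n = (19, 2, 0) − 2·(3, 0, −4) = (13, 2, 8).

(13, 2, 8)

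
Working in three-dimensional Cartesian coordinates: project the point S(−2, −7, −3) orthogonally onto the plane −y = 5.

n = (0, −1, 0), |n|² = 1, and n·S − 5 = 2.
t = 2/1 = 2, so the foot is S − t·n = (−2, −7, −3) − 2·(0, −1, 0) = (−2, −5, −3).

(-2, -5, -3)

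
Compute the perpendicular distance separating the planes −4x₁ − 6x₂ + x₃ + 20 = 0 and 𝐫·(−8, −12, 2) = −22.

Divide the second equation by 2 to match normals: −4x₁ − 6x₂ + x₃ = -11.
With common normal n = (−4, −6, 1) (|n| = √53), the distance is |(-20) − (-11)|/|n| = 9/√53.

9/√53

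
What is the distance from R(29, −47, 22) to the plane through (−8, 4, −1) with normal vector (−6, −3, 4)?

23/√61

The plane has equation n·(r − (−8, 4, −1)) = 0, i.e. n·r = 32.
Then n·(29, −47, 22) − 32 = 23.
|n| = √(36 + 9 + 16) = √61, so the distance is |23|/√61 = 23√61/61.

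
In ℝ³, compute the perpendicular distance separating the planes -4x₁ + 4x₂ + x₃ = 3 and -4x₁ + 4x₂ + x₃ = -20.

With common normal n = (-4, 4, 1) (|n| = √33), the distance is |3 − (-20)|/|n| = 23/√33 = 23√33/33.

23√33/33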